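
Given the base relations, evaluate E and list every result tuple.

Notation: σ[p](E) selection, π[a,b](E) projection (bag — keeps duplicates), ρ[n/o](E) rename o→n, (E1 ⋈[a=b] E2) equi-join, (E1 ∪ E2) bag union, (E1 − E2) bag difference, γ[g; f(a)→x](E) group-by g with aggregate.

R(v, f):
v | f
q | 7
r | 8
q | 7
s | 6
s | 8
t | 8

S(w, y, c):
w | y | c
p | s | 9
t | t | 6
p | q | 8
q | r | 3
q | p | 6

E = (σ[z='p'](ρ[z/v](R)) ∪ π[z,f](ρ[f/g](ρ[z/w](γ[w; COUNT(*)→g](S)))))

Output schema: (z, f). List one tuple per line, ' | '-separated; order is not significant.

Stepwise |·|:
  R → 6
  ρ[z/v](R) → 6
  σ[z='p'](ρ[z/v](R)) → 0
  S → 5
  γ[w; COUNT(*)→g](S) → 3
  ρ[z/w](γ[w; COUNT(*)→g](S)) → 3
  ρ[f/g](ρ[z/w](γ[w; COUNT(*)→g](S))) → 3
  π[z,f](ρ[f/g](ρ[z/w](γ[w; COUNT(*)→g](S)))) → 3
  (σ[z='p'](ρ[z/v](R)) ∪ π[z,f](ρ[f/g](ρ[z/w](γ[w; COUNT(*)→g](S))))) → 3

== RESULT ==
z | f
p | 2
q | 2
t | 1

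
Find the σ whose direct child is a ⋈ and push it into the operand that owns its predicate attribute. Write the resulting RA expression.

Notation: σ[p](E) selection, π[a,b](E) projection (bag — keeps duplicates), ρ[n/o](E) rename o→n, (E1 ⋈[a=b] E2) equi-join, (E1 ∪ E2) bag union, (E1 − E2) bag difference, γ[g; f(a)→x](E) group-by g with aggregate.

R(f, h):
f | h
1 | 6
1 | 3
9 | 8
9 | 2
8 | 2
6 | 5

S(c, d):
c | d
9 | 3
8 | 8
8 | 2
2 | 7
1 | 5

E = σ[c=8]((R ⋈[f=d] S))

σ filters on c, owned by the right side.
E' = (R ⋈[f=d] σ[c=8](S))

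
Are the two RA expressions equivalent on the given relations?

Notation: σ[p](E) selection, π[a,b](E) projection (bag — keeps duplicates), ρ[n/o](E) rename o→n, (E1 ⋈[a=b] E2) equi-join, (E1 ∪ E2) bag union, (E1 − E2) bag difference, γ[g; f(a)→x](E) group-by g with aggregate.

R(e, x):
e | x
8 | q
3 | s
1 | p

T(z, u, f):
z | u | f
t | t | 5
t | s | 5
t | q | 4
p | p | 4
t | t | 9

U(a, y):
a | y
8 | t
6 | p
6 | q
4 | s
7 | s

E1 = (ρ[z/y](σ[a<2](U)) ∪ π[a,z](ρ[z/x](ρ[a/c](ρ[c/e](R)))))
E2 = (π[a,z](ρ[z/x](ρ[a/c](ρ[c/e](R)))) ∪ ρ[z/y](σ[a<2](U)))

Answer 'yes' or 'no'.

E1 subexpression sizes:
  U → 5
  σ[a<2](U) → 0
  ρ[z/y](σ[a<2](U)) → 0
  R → 3
  ρ[c/e](R) → 3
  ρ[a/c](ρ[c/e](R)) → 3
  ρ[z/x](ρ[a/c](ρ[c/e](R))) → 3
  π[a,z](ρ[z/x](ρ[a/c](ρ[c/e](R)))) → 3
  (ρ[z/y](σ[a<2](U)) ∪ π[a,z](ρ[z/x](ρ[a/c](ρ[c/e](R))))) → 3
E2 subexpression sizes:
  R → 3
  ρ[c/e](R) → 3
  ρ[a/c](ρ[c/e](R)) → 3
  ρ[z/x](ρ[a/c](ρ[c/e](R))) → 3
  π[a,z](ρ[z/x](ρ[a/c](ρ[c/e](R)))) → 3
  U → 5
  σ[a<2](U) → 0
  ρ[z/y](σ[a<2](U)) → 0
  (π[a,z](ρ[z/x](ρ[a/c](ρ[c/e](R)))) ∪ ρ[z/y](σ[a<2](U))) → 3

E1 and E2 produce the same multiset:
a | z
1 | p
3 | s
8 | q

yes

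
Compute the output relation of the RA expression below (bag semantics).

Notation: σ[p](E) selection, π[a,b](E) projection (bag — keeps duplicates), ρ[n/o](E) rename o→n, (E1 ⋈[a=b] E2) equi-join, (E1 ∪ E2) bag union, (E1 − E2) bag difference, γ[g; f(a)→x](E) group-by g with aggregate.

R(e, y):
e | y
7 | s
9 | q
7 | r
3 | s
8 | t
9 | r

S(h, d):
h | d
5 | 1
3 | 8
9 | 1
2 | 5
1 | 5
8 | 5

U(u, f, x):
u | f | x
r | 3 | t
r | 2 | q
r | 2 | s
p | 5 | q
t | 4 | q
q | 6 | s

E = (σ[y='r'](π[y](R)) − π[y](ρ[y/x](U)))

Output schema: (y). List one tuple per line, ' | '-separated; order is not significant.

Stepwise |·|:
  R → 6
  π[y](R) → 6
  σ[y='r'](π[y](R)) → 2
  U → 6
  ρ[y/x](U) → 6
  π[y](ρ[y/x](U)) → 6
  (σ[y='r'](π[y](R)) − π[y](ρ[y/x](U))) → 2

== RESULT ==
y
r
r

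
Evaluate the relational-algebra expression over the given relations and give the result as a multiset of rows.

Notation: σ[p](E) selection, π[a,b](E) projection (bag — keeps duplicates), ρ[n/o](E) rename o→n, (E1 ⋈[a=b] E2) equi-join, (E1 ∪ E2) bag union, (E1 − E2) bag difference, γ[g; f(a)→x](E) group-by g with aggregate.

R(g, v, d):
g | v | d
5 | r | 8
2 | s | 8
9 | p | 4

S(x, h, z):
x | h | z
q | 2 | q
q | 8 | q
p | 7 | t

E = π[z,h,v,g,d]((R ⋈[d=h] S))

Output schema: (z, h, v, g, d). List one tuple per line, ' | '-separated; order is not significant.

Row counts bottom-up:
  R → 3
  S → 3
  (R ⋈[d=h] S) → 2
  π[z,h,v,g,d]((R ⋈[d=h] S)) → 2

== RESULT ==
z | h | v | g | d
q | 8 | r | 5 | 8
q | 8 | s | 2 | 8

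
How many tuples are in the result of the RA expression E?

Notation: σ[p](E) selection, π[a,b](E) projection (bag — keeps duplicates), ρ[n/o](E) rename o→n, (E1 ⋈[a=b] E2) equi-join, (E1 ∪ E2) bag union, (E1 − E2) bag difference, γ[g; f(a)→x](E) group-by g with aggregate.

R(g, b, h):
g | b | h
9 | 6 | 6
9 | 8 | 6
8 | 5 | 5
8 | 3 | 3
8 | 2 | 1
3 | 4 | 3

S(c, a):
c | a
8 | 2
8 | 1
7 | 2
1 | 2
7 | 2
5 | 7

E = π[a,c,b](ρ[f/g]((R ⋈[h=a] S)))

Subexpression sizes:
  R → 6
  S → 6
  (R ⋈[h=a] S) → 1
  ρ[f/g]((R ⋈[h=a] S)) → 1
  π[a,c,b](ρ[f/g]((R ⋈[h=a] S))) → 1

|E| = 1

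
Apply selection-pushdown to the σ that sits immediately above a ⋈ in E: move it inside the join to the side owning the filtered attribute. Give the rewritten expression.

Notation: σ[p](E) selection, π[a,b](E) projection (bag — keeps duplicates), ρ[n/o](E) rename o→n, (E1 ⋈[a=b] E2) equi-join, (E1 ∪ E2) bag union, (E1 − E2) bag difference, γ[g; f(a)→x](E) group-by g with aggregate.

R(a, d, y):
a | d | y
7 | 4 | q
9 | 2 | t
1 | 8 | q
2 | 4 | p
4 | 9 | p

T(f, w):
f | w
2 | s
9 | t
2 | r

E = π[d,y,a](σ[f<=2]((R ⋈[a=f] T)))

σ filters on f, owned by the right side.
E' = π[d,y,a]((R ⋈[a=f] σ[f<=2](T)))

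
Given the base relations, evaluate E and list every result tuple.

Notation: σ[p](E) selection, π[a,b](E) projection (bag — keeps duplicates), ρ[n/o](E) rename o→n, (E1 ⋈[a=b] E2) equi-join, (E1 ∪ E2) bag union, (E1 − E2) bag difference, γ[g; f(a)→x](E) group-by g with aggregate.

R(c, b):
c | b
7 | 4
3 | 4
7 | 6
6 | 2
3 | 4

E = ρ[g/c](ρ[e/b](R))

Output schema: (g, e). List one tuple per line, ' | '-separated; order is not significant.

Row counts bottom-up:
  R → 5
  ρ[e/b](R) → 5
  ρ[g/c](ρ[e/b](R)) → 5

== RESULT ==
g | e
3 | 4
3 | 4
6 | 2
7 | 4
7 | 6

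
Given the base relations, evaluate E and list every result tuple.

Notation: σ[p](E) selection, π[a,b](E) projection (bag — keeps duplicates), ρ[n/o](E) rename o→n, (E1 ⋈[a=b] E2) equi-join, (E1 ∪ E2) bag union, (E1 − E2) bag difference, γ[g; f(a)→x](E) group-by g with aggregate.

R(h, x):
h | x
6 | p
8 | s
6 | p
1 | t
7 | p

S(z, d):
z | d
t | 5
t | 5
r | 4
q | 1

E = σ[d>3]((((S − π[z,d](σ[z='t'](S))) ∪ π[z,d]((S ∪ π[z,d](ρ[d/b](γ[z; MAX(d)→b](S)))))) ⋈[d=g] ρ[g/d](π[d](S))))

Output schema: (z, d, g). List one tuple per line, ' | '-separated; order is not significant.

Subexpression sizes:
  S → 4
  S → 4
  σ[z='t'](S) → 2
  π[z,d](σ[z='t'](S)) → 2
  (S − π[z,d](σ[z='t'](S))) → 2
  S → 4
  S → 4
  γ[z; MAX(d)→b](S) → 3
  ρ[d/b](γ[z; MAX(d)→b](S)) → 3
  π[z,d](ρ[d/b](γ[z; MAX(d)→b](S))) → 3
  (S ∪ π[z,d](ρ[d/b](γ[z; MAX(d)→b](S)))) → 7
  π[z,d]((S ∪ π[z,d](ρ[d/b](γ[z; MAX(d)→b](S))))) → 7
  ((S − π[z,d](σ[z='t'](S))) ∪ π[z,d]((S ∪ π[z,d](ρ[d/b](γ[z; MAX(d)→b](S)))))) → 9
  S → 4
  π[d](S) → 4
  ρ[g/d](π[d](S)) → 4
  (((S − π[z,d](σ[z='t'](S))) ∪ π[z,d]((S ∪ π[z,d](ρ[d/b](γ[z; MAX(d)→b](S)))))) ⋈[d=g] ρ[g/d](π[d](S))) → 12
  σ[d>3]((((S − π[z,d](σ[z='t'](S))) ∪ π[z,d]((S ∪ π[z,d](ρ[d/b](γ[z; MAX(d)→b](S)))))) ⋈[d=g] ρ[g/d](π[d](S)))) → 9

== RESULT ==
z | d | g
r | 4 | 4
r | 4 | 4
r | 4 | 4
t | 5 | 5
t | 5 | 5
t | 5 | 5
t | 5 | 5
t | 5 | 5
t | 5 | 5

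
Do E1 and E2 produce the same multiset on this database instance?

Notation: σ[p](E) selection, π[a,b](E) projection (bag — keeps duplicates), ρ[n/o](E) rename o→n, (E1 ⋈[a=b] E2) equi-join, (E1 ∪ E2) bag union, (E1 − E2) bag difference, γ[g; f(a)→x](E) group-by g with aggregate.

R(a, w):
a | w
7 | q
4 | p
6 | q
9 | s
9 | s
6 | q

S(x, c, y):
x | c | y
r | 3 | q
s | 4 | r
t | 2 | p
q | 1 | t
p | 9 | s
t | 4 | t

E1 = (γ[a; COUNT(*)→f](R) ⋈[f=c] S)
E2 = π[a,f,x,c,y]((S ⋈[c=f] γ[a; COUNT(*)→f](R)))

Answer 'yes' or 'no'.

E1 stepwise |·|:
  R → 6
  γ[a; COUNT(*)→f](R) → 4
  S → 6
  (γ[a; COUNT(*)→f](R) ⋈[f=c] S) → 4
E2 stepwise |·|:
  S → 6
  R → 6
  γ[a; COUNT(*)→f](R) → 4
  (S ⋈[c=f] γ[a; COUNT(*)→f](R)) → 4
  π[a,f,x,c,y]((S ⋈[c=f] γ[a; COUNT(*)→f](R))) → 4

E1 and E2 produce the same multiset:
a | f | x | c | y
4 | 1 | q | 1 | t
6 | 2 | t | 2 | p
7 | 1 | q | 1 | t
9 | 2 | t | 2 | p

yes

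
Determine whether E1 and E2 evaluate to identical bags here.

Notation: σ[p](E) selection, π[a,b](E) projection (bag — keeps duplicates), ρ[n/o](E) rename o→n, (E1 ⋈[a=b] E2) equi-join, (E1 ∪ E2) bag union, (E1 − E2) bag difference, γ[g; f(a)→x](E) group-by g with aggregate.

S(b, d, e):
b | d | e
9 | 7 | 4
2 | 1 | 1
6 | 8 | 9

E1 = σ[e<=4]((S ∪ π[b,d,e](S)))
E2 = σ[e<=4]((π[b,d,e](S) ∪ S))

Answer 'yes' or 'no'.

E1 row counts bottom-up:
  S → 3
  S → 3
  π[b,d,e](S) → 3
  (S ∪ π[b,d,e](S)) → 6
  σ[e<=4]((S ∪ π[b,d,e](S))) → 4
E2 row counts bottom-up:
  S → 3
  π[b,d,e](S) → 3
  S → 3
  (π[b,d,e](S) ∪ S) → 6
  σ[e<=4]((π[b,d,e](S) ∪ S)) → 4

E1 and E2 produce the same multiset:
b | d | e
2 | 1 | 1
2 | 1 | 1
9 | 7 | 4
9 | 7 | 4

yes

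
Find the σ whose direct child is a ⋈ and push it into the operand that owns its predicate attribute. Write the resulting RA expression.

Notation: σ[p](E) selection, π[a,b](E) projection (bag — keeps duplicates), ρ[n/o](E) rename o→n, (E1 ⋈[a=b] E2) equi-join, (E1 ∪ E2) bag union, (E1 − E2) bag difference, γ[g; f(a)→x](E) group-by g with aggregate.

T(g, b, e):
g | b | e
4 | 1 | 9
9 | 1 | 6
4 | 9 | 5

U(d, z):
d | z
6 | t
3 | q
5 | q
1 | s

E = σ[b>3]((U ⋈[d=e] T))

σ filters on b, owned by the right side.
E' = (U ⋈[d=e] σ[b>3](T))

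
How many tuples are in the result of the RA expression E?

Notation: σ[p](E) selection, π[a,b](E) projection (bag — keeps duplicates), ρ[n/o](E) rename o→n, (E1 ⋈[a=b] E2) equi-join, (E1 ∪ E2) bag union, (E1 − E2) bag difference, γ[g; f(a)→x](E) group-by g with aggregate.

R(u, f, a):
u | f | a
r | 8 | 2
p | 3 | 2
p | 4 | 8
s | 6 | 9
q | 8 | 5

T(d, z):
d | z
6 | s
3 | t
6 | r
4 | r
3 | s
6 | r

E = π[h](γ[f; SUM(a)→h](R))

Row counts bottom-up:
  R → 5
  γ[f; SUM(a)→h](R) → 4
  π[h](γ[f; SUM(a)→h](R)) → 4

|E| = 4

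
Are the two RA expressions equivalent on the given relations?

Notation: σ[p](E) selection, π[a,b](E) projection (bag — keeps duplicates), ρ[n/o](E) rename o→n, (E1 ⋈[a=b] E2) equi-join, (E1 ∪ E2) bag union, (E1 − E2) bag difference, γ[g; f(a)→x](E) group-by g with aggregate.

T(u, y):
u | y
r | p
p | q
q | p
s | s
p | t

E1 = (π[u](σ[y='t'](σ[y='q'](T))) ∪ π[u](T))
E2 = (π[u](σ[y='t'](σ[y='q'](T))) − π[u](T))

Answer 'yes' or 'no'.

E1 subexpression sizes:
  T → 5
  σ[y='q'](T) → 1
  σ[y='t'](σ[y='q'](T)) → 0
  π[u](σ[y='t'](σ[y='q'](T))) → 0
  T → 5
  π[u](T) → 5
  (π[u](σ[y='t'](σ[y='q'](T))) ∪ π[u](T)) → 5
E2 subexpression sizes:
  T → 5
  σ[y='q'](T) → 1
  σ[y='t'](σ[y='q'](T)) → 0
  π[u](σ[y='t'](σ[y='q'](T))) → 0
  T → 5
  π[u](T) → 5
  (π[u](σ[y='t'](σ[y='q'](T))) − π[u](T)) → 0

E1 result:
u
p
p
q
r
s
E2 result:
u
(0 rows)
Witness: ('p',) appears 2× in E1 but 0× in E2.

no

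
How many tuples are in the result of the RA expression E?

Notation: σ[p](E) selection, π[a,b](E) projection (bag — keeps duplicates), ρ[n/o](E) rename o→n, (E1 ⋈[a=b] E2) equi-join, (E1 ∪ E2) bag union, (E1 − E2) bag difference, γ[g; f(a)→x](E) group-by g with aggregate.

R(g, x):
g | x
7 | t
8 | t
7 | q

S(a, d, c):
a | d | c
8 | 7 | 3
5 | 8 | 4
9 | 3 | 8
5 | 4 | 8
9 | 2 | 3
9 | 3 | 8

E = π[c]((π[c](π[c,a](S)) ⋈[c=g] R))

Subexpression sizes:
  S → 6
  π[c,a](S) → 6
  π[c](π[c,a](S)) → 6
  R → 3
  (π[c](π[c,a](S)) ⋈[c=g] R) → 3
  π[c]((π[c](π[c,a](S)) ⋈[c=g] R)) → 3

|E| = 3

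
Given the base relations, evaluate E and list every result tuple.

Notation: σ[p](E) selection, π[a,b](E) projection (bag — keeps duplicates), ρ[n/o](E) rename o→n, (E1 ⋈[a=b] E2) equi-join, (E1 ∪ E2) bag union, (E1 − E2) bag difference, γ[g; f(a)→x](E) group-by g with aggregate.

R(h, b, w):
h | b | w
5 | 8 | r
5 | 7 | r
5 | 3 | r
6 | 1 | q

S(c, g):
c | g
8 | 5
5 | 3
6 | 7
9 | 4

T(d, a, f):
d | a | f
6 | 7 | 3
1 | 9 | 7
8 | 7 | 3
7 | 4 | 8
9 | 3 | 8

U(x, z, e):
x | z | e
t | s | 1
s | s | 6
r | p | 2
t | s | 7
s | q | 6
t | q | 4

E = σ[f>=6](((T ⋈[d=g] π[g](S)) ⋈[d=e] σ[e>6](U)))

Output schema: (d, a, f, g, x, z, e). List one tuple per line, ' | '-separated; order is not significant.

Subexpression sizes:
  T → 5
  S → 4
  π[g](S) → 4
  (T ⋈[d=g] π[g](S)) → 1
  U → 6
  σ[e>6](U) → 1
  ((T ⋈[d=g] π[g](S)) ⋈[d=e] σ[e>6](U)) → 1
  σ[f>=6](((T ⋈[d=g] π[g](S)) ⋈[d=e] σ[e>6](U))) → 1

== RESULT ==
d | a | f | g | x | z | e
7 | 4 | 8 | 7 | t | s | 7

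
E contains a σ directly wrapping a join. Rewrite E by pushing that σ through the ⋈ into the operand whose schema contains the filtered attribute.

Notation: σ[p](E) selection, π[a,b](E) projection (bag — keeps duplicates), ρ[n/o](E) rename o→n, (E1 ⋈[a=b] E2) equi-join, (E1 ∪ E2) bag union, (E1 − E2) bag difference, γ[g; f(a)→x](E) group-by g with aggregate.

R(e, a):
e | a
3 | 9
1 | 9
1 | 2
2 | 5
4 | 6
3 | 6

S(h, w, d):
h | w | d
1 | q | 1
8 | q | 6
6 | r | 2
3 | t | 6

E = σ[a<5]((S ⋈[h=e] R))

σ filters on a, owned by the right side.
E' = (S ⋈[h=e] σ[a<5](R))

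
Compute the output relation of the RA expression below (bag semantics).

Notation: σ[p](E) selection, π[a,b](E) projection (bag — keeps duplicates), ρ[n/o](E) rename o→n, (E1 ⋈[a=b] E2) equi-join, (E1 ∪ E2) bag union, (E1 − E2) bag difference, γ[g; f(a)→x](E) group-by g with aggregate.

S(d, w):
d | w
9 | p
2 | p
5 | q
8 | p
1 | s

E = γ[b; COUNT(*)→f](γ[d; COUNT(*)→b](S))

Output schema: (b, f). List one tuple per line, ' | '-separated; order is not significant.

Stepwise |·|:
  S → 5
  γ[d; COUNT(*)→b](S) → 5
  γ[b; COUNT(*)→f](γ[d; COUNT(*)→b](S)) → 1

== RESULT ==
b | f
1 | 5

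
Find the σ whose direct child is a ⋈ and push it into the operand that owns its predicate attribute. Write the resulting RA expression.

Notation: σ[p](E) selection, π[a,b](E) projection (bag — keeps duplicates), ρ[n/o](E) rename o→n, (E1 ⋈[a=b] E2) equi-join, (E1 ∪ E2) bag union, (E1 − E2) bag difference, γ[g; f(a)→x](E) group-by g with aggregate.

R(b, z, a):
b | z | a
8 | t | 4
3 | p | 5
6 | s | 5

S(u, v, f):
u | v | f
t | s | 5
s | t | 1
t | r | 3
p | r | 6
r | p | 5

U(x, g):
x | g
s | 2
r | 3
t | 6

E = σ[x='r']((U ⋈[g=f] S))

σ filters on x, owned by the left side.
E' = (σ[x='r'](U) ⋈[g=f] S)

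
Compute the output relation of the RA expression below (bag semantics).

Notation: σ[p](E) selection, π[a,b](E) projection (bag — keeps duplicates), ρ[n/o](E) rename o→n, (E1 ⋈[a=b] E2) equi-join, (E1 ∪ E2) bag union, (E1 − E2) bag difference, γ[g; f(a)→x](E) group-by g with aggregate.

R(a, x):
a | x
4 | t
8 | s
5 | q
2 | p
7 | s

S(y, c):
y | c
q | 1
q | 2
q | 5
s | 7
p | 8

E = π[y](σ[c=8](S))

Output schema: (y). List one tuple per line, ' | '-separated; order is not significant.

Stepwise |·|:
  S → 5
  σ[c=8](S) → 1
  π[y](σ[c=8](S)) → 1

== RESULT ==
y
p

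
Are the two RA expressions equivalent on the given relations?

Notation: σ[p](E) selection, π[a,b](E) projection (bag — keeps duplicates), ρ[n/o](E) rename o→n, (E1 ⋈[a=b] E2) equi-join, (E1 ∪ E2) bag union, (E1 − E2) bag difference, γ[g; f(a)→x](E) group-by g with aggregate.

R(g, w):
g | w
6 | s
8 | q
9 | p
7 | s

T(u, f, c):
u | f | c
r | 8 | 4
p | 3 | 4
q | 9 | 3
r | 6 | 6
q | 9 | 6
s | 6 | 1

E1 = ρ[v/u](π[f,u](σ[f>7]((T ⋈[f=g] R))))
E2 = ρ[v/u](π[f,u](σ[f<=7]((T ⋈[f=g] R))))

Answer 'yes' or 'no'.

E1 subexpression sizes:
  T → 6
  R → 4
  (T ⋈[f=g] R) → 5
  σ[f>7]((T ⋈[f=g] R)) → 3
  π[f,u](σ[f>7]((T ⋈[f=g] R))) → 3
  ρ[v/u](π[f,u](σ[f>7]((T ⋈[f=g] R)))) → 3
E2 subexpression sizes:
  T → 6
  R → 4
  (T ⋈[f=g] R) → 5
  σ[f<=7]((T ⋈[f=g] R)) → 2
  π[f,u](σ[f<=7]((T ⋈[f=g] R))) → 2
  ρ[v/u](π[f,u](σ[f<=7]((T ⋈[f=g] R)))) → 2

E1 result:
f | v
8 | r
9 | q
9 | q
E2 result:
f | v
6 | r
6 | s
Witness: (6, 's') appears 0× in E1 but 1× in E2.

no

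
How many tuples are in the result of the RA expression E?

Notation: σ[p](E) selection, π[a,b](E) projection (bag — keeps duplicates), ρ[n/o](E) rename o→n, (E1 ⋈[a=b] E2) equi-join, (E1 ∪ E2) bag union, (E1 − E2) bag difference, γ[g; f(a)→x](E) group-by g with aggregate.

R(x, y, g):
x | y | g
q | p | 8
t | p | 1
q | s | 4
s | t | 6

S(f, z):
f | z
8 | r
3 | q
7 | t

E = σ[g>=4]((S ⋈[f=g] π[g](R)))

Stepwise |·|:
  S → 3
  R → 4
  π[g](R) → 4
  (S ⋈[f=g] π[g](R)) → 1
  σ[g>=4]((S ⋈[f=g] π[g](R))) → 1

|E| = 1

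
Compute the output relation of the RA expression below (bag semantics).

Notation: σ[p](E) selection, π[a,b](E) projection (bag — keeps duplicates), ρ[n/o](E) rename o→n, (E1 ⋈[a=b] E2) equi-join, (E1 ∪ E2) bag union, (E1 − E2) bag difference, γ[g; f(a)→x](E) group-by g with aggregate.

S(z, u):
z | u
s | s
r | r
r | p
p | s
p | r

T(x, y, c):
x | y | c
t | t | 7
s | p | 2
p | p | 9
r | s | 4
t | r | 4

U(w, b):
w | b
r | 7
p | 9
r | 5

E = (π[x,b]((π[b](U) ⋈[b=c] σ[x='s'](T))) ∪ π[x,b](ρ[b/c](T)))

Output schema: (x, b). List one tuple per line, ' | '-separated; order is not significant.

Subexpression sizes:
  U → 3
  π[b](U) → 3
  T → 5
  σ[x='s'](T) → 1
  (π[b](U) ⋈[b=c] σ[x='s'](T)) → 0
  π[x,b]((π[b](U) ⋈[b=c] σ[x='s'](T))) → 0
  T → 5
  ρ[b/c](T) → 5
  π[x,b](ρ[b/c](T)) → 5
  (π[x,b]((π[b](U) ⋈[b=c] σ[x='s'](T))) ∪ π[x,b](ρ[b/c](T))) → 5

== RESULT ==
x | b
p | 9
r | 4
s | 2
t | 4
t | 7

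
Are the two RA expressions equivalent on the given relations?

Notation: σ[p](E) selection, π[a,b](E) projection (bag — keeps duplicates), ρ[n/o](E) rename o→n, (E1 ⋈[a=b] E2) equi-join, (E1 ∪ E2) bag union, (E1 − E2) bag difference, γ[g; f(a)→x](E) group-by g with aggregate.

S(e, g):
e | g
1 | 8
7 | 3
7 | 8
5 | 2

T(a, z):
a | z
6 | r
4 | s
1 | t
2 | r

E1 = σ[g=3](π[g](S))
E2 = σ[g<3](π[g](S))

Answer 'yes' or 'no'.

E1 per-node cardinality:
  S → 4
  π[g](S) → 4
  σ[g=3](π[g](S)) → 1
E2 per-node cardinality:
  S → 4
  π[g](S) → 4
  σ[g<3](π[g](S)) → 1

E1 result:
g
3
E2 result:
g
2
Witness: (2,) appears 0× in E1 but 1× in E2.

no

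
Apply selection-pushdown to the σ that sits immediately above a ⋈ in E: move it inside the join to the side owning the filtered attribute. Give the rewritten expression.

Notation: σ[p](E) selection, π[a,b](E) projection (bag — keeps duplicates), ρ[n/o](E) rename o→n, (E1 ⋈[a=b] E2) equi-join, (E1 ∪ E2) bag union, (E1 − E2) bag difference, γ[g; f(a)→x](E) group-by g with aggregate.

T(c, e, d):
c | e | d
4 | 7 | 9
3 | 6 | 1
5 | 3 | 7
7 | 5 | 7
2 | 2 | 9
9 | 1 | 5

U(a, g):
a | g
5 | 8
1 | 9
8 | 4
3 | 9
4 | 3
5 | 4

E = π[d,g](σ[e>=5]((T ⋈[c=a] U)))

σ filters on e, owned by the left side.
E' = π[d,g]((σ[e>=5](T) ⋈[c=a] U))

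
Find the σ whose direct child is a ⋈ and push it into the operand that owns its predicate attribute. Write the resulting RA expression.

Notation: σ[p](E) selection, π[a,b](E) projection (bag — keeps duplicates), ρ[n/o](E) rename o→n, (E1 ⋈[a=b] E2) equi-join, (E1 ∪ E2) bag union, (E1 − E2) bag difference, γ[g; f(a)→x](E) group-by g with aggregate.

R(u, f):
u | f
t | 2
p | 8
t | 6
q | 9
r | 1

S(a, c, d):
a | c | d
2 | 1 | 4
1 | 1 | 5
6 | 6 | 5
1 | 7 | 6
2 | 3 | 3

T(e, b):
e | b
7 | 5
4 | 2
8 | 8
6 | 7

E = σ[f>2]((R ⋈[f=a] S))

σ filters on f, owned by the left side.
E' = (σ[f>2](R) ⋈[f=a] S)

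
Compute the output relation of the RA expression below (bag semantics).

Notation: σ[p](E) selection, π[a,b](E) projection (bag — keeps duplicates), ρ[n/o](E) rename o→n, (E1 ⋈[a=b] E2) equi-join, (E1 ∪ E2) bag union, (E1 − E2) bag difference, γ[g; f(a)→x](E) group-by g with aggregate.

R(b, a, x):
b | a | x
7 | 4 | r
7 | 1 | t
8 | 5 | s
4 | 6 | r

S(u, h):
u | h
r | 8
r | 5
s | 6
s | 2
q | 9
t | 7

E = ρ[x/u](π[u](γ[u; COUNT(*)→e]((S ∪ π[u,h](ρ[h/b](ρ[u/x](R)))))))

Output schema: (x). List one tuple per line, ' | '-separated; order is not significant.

Subexpression sizes:
  S → 6
  R → 4
  ρ[u/x](R) → 4
  ρ[h/b](ρ[u/x](R)) → 4
  π[u,h](ρ[h/b](ρ[u/x](R))) → 4
  (S ∪ π[u,h](ρ[h/b](ρ[u/x](R)))) → 10
  γ[u; COUNT(*)→e]((S ∪ π[u,h](ρ[h/b](ρ[u/x](R))))) → 4
  π[u](γ[u; COUNT(*)→e]((S ∪ π[u,h](ρ[h/b](ρ[u/x](R)))))) → 4
  ρ[x/u](π[u](γ[u; COUNT(*)→e]((S ∪ π[u,h](ρ[h/b](ρ[u/x](R))))))) → 4

== RESULT ==
x
q
r
s
t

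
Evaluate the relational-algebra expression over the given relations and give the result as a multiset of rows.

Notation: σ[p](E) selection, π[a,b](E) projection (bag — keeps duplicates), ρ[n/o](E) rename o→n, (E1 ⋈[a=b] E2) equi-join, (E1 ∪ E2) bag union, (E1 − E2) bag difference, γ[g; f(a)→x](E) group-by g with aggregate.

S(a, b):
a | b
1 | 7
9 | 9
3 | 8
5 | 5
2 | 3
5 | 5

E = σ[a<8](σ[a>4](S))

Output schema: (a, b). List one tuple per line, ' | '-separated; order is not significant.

Subexpression sizes:
  S → 6
  σ[a>4](S) → 3
  σ[a<8](σ[a>4](S)) → 2

== RESULT ==
a | b
5 | 5
5 | 5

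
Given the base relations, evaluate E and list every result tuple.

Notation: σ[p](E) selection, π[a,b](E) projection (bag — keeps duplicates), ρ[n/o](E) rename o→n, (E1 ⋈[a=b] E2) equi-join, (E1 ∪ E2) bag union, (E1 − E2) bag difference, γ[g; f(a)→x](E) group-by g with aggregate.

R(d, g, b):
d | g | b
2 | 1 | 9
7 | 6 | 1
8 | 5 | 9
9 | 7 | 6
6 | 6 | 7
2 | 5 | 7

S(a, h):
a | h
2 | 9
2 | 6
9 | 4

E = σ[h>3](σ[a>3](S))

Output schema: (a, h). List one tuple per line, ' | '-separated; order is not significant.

Per-node cardinality:
  S → 3
  σ[a>3](S) → 1
  σ[h>3](σ[a>3](S)) → 1

== RESULT ==
a | h
9 | 4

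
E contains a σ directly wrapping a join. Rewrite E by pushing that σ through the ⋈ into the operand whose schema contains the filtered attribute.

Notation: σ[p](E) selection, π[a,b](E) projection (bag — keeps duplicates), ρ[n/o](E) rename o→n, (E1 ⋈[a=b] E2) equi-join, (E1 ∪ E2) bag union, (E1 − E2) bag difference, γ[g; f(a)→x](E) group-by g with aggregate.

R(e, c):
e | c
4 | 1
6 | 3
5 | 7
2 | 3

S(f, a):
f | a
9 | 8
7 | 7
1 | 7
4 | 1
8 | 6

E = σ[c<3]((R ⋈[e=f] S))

σ filters on c, owned by the left side.
E' = (σ[c<3](R) ⋈[e=f] S)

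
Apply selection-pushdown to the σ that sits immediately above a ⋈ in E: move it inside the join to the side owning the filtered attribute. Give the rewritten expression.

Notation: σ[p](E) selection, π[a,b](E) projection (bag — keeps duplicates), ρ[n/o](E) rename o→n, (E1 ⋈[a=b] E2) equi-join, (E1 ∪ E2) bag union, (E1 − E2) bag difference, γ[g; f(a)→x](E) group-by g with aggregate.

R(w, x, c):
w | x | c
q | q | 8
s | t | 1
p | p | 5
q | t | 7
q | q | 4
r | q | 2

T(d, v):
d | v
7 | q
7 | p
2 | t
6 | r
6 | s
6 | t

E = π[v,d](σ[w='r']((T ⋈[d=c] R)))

σ filters on w, owned by the right side.
E' = π[v,d]((T ⋈[d=c] σ[w='r'](R)))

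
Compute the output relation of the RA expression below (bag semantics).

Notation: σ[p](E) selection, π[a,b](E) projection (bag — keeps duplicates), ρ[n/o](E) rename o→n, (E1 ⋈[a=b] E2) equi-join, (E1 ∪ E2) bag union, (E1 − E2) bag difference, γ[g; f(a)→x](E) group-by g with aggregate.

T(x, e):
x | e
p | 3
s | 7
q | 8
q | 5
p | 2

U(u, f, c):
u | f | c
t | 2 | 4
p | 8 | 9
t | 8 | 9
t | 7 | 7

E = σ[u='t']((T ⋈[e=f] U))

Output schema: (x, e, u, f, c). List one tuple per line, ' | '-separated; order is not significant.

Row counts bottom-up:
  T → 5
  U → 4
  (T ⋈[e=f] U) → 4
  σ[u='t']((T ⋈[e=f] U)) → 3

== RESULT ==
x | e | u | f | c
p | 2 | t | 2 | 4
q | 8 | t | 8 | 9
s | 7 | t | 7 | 7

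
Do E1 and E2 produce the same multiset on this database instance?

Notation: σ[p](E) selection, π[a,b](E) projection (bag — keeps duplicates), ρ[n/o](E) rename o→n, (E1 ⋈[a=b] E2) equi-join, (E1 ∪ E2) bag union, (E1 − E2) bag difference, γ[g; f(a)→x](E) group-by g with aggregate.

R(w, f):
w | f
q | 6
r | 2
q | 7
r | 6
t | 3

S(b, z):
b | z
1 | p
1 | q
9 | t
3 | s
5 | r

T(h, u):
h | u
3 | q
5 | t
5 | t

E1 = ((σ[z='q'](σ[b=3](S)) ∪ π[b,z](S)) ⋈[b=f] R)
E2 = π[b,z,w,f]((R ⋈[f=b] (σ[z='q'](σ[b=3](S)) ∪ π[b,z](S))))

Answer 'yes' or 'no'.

E1 stepwise |·|:
  S → 5
  σ[b=3](S) → 1
  σ[z='q'](σ[b=3](S)) → 0
  S → 5
  π[b,z](S) → 5
  (σ[z='q'](σ[b=3](S)) ∪ π[b,z](S)) → 5
  R → 5
  ((σ[z='q'](σ[b=3](S)) ∪ π[b,z](S)) ⋈[b=f] R) → 1
E2 stepwise |·|:
  R → 5
  S → 5
  σ[b=3](S) → 1
  σ[z='q'](σ[b=3](S)) → 0
  S → 5
  π[b,z](S) → 5
  (σ[z='q'](σ[b=3](S)) ∪ π[b,z](S)) → 5
  (R ⋈[f=b] (σ[z='q'](σ[b=3](S)) ∪ π[b,z](S))) → 1
  π[b,z,w,f]((R ⋈[f=b] (σ[z='q'](σ[b=3](S)) ∪ π[b,z](S)))) → 1

E1 and E2 produce the same multiset:
b | z | w | f
3 | s | t | 3

yes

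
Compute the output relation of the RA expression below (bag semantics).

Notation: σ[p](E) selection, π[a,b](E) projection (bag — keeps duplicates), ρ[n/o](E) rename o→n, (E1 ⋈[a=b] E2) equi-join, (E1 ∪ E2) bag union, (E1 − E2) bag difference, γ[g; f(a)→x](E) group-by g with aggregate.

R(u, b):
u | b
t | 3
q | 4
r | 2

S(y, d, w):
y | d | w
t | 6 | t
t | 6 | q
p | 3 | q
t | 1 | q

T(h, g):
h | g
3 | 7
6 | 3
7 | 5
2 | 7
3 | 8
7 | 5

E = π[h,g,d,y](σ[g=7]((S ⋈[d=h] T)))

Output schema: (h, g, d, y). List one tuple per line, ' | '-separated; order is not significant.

Per-node cardinality:
  S → 4
  T → 6
  (S ⋈[d=h] T) → 4
  σ[g=7]((S ⋈[d=h] T)) → 1
  π[h,g,d,y](σ[g=7]((S ⋈[d=h] T))) → 1

== RESULT ==
h | g | d | y
3 | 7 | 3 | p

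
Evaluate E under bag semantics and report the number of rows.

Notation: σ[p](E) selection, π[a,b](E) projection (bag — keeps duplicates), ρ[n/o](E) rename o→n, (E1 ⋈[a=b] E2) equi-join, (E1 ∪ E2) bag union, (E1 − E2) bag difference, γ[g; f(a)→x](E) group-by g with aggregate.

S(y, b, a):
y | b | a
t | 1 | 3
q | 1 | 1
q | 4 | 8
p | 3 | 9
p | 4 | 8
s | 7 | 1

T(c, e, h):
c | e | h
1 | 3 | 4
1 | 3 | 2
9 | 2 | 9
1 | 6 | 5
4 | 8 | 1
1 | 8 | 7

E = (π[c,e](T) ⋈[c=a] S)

Row counts bottom-up:
  T → 6
  π[c,e](T) → 6
  S → 6
  (π[c,e](T) ⋈[c=a] S) → 9

|E| = 9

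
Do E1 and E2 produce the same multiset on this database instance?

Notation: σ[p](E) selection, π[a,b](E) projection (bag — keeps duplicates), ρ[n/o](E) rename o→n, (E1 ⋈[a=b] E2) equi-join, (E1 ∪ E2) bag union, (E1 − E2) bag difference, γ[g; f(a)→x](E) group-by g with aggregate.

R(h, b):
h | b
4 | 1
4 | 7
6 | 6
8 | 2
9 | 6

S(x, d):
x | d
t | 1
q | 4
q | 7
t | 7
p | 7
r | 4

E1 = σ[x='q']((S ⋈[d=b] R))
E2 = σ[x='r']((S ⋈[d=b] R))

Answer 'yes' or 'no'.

E1 row counts bottom-up:
  S → 6
  R → 5
  (S ⋈[d=b] R) → 4
  σ[x='q']((S ⋈[d=b] R)) → 1
E2 row counts bottom-up:
  S → 6
  R → 5
  (S ⋈[d=b] R) → 4
  σ[x='r']((S ⋈[d=b] R)) → 0

E1 result:
x | d | h | b
q | 7 | 4 | 7
E2 result:
x | d | h | b
(0 rows)
Witness: ('q', 7, 4, 7) appears 1× in E1 but 0× in E2.

no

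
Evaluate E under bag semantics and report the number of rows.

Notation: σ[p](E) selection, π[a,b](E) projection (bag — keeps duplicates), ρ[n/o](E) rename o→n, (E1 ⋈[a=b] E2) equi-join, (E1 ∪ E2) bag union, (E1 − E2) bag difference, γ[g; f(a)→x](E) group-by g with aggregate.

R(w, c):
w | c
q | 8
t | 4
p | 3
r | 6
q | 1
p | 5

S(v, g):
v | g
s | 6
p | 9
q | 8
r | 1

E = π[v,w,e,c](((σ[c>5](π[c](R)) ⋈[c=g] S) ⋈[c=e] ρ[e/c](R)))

Stepwise |·|:
  R → 6
  π[c](R) → 6
  σ[c>5](π[c](R)) → 2
  S → 4
  (σ[c>5](π[c](R)) ⋈[c=g] S) → 2
  R → 6
  ρ[e/c](R) → 6
  ((σ[c>5](π[c](R)) ⋈[c=g] S) ⋈[c=e] ρ[e/c](R)) → 2
  π[v,w,e,c](((σ[c>5](π[c](R)) ⋈[c=g] S) ⋈[c=e] ρ[e/c](R))) → 2

|E| = 2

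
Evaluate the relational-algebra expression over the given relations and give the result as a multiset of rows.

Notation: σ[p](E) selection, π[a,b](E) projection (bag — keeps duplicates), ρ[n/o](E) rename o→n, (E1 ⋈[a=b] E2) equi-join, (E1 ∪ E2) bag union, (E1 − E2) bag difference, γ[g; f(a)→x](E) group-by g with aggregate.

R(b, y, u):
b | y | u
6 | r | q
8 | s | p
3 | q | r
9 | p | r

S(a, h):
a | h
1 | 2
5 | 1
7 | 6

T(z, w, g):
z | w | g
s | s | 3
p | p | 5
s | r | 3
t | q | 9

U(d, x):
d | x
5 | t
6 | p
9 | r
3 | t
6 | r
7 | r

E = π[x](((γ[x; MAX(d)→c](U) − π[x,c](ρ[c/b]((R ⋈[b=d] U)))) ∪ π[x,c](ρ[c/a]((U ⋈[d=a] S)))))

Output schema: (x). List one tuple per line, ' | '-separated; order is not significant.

Row counts bottom-up:
  U → 6
  γ[x; MAX(d)→c](U) → 3
  R → 4
  U → 6
  (R ⋈[b=d] U) → 4
  ρ[c/b]((R ⋈[b=d] U)) → 4
  π[x,c](ρ[c/b]((R ⋈[b=d] U))) → 4
  (γ[x; MAX(d)→c](U) − π[x,c](ρ[c/b]((R ⋈[b=d] U)))) → 1
  U → 6
  S → 3
  (U ⋈[d=a] S) → 2
  ρ[c/a]((U ⋈[d=a] S)) → 2
  π[x,c](ρ[c/a]((U ⋈[d=a] S))) → 2
  ((γ[x; MAX(d)→c](U) − π[x,c](ρ[c/b]((R ⋈[b=d] U)))) ∪ π[x,c](ρ[c/a]((U ⋈[d=a] S)))) → 3
  π[x](((γ[x; MAX(d)→c](U) − π[x,c](ρ[c/b]((R ⋈[b=d] U)))) ∪ π[x,c](ρ[c/a]((U ⋈[d=a] S))))) → 3

== RESULT ==
x
r
t
t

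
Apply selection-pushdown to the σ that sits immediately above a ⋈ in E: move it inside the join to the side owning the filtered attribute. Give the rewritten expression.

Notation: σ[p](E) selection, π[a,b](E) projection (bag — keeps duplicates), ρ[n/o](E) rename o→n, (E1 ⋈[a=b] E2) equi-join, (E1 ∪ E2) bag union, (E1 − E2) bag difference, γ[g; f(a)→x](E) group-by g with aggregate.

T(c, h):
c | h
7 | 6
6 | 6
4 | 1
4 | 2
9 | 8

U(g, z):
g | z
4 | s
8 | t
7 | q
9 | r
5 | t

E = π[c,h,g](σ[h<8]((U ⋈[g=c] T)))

σ filters on h, owned by the right side.
E' = π[c,h,g]((U ⋈[g=c] σ[h<8](T)))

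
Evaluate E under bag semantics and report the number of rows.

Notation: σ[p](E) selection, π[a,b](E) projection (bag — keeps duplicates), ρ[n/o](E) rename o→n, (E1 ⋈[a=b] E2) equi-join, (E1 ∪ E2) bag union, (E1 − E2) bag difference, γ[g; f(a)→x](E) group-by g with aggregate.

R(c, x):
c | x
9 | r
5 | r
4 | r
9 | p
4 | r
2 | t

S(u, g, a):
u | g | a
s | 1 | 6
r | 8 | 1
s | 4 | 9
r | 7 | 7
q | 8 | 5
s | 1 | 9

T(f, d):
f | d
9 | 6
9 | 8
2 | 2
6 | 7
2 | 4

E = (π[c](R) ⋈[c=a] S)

Row counts bottom-up:
  R → 6
  π[c](R) → 6
  S → 6
  (π[c](R) ⋈[c=a] S) → 5

|E| = 5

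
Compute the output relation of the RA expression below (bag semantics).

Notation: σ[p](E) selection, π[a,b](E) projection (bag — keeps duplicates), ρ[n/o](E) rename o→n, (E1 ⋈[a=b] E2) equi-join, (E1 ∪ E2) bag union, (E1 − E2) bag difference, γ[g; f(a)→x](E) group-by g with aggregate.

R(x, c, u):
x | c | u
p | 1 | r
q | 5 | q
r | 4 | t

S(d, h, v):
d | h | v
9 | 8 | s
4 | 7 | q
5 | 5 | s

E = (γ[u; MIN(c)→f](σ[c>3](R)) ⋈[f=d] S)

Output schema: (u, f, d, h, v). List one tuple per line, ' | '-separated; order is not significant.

Subexpression sizes:
  R → 3
  σ[c>3](R) → 2
  γ[u; MIN(c)→f](σ[c>3](R)) → 2
  S → 3
  (γ[u; MIN(c)→f](σ[c>3](R)) ⋈[f=d] S) → 2

== RESULT ==
u | f | d | h | v
q | 5 | 5 | 5 | s
t | 4 | 4 | 7 | q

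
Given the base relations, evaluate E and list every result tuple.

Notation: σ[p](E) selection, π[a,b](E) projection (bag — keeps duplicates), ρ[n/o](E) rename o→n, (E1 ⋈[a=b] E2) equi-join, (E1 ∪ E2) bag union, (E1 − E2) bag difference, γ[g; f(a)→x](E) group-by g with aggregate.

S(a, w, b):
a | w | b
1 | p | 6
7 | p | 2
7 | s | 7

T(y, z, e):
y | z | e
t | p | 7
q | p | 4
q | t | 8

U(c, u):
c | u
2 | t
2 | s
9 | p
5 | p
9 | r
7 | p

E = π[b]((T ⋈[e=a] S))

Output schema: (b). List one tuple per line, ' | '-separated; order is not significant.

Stepwise |·|:
  T → 3
  S → 3
  (T ⋈[e=a] S) → 2
  π[b]((T ⋈[e=a] S)) → 2

== RESULT ==
b
2
7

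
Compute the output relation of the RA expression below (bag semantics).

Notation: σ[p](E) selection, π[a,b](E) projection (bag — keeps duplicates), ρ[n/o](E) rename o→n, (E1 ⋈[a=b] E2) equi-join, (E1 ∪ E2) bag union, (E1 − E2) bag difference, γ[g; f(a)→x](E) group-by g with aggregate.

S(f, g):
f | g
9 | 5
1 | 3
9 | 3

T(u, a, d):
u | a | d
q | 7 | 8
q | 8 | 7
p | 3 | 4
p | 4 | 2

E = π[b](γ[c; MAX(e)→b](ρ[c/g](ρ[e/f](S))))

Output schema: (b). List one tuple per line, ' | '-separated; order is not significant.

Stepwise |·|:
  S → 3
  ρ[e/f](S) → 3
  ρ[c/g](ρ[e/f](S)) → 3
  γ[c; MAX(e)→b](ρ[c/g](ρ[e/f](S))) → 2
  π[b](γ[c; MAX(e)→b](ρ[c/g](ρ[e/f](S)))) → 2

== RESULT ==
b
9
9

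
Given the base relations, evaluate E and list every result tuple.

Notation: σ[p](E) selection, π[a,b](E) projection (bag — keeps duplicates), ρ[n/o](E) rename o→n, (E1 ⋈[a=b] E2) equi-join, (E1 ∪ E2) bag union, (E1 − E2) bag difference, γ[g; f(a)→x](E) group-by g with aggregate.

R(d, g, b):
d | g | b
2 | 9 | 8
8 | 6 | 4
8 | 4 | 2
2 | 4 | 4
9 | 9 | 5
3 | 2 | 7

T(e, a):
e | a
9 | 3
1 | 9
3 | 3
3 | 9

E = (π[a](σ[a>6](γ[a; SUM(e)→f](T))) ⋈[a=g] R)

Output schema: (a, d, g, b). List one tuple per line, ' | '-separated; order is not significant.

Per-node cardinality:
  T → 4
  γ[a; SUM(e)→f](T) → 2
  σ[a>6](γ[a; SUM(e)→f](T)) → 1
  π[a](σ[a>6](γ[a; SUM(e)→f](T))) → 1
  R → 6
  (π[a](σ[a>6](γ[a; SUM(e)→f](T))) ⋈[a=g] R) → 2

== RESULT ==
a | d | g | b
9 | 2 | 9 | 8
9 | 9 | 9 | 5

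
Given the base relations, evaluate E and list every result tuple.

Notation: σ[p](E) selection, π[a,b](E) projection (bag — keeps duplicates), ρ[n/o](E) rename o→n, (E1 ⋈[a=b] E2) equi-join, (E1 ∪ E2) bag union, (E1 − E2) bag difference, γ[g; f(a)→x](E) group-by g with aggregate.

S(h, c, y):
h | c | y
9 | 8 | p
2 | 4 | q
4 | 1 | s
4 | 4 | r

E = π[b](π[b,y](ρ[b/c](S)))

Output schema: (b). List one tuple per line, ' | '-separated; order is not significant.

Row counts bottom-up:
  S → 4
  ρ[b/c](S) → 4
  π[b,y](ρ[b/c](S)) → 4
  π[b](π[b,y](ρ[b/c](S))) → 4

== RESULT ==
b
1
4
4
8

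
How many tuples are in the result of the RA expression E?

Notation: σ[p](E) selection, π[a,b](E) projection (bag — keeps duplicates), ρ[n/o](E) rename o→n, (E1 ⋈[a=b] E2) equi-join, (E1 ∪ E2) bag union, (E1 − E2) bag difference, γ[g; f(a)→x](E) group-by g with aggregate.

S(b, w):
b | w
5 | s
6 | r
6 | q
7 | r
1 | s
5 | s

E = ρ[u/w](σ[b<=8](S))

Stepwise |·|:
  S → 6
  σ[b<=8](S) → 6
  ρ[u/w](σ[b<=8](S)) → 6

|E| = 6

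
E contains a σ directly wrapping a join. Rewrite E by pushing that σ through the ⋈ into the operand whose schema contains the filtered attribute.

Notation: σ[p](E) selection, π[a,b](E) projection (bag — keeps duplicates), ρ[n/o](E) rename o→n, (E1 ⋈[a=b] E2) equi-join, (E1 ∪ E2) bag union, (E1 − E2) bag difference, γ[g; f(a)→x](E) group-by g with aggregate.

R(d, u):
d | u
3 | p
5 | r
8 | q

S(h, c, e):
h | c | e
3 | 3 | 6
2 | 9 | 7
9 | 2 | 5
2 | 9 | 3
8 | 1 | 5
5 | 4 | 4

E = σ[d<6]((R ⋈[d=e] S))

σ filters on d, owned by the left side.
E' = (σ[d<6](R) ⋈[d=e] S)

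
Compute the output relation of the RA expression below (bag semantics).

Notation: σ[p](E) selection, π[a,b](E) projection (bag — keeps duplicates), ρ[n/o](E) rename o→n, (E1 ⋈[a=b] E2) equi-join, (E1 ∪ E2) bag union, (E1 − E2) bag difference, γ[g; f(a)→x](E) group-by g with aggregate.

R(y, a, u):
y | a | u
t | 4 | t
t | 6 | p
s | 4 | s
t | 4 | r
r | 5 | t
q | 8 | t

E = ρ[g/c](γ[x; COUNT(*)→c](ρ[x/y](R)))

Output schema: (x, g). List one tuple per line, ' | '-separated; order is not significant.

Per-node cardinality:
  R → 6
  ρ[x/y](R) → 6
  γ[x; COUNT(*)→c](ρ[x/y](R)) → 4
  ρ[g/c](γ[x; COUNT(*)→c](ρ[x/y](R))) → 4

== RESULT ==
x | g
q | 1
r | 1
s | 1
t | 3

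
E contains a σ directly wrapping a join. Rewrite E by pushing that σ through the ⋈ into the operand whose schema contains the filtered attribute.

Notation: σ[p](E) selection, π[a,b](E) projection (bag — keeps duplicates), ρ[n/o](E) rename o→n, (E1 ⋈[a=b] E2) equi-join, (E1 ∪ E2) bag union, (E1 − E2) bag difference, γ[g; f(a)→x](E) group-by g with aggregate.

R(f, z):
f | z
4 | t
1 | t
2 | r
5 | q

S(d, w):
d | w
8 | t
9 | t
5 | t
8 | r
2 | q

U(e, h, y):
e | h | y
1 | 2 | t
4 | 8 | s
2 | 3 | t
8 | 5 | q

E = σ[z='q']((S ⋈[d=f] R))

σ filters on z, owned by the right side.
E' = (S ⋈[d=f] σ[z='q'](R))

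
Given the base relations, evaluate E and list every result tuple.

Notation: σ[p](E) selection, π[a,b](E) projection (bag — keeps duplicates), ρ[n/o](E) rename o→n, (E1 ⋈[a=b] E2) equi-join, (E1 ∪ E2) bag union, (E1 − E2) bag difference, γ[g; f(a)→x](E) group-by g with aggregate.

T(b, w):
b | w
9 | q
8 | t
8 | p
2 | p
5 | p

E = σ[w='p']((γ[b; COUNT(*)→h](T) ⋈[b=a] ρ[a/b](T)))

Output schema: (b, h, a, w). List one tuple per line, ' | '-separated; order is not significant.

Row counts bottom-up:
  T → 5
  γ[b; COUNT(*)→h](T) → 4
  T → 5
  ρ[a/b](T) → 5
  (γ[b; COUNT(*)→h](T) ⋈[b=a] ρ[a/b](T)) → 5
  σ[w='p']((γ[b; COUNT(*)→h](T) ⋈[b=a] ρ[a/b](T))) → 3

== RESULT ==
b | h | a | w
2 | 1 | 2 | p
5 | 1 | 5 | p
8 | 2 | 8 | p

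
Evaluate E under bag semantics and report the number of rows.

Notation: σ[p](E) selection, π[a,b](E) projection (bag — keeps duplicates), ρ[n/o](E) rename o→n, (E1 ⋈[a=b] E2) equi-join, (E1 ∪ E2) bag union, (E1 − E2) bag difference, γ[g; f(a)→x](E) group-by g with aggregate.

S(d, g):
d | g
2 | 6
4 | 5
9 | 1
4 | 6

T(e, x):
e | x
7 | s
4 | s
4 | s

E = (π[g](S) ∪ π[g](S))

Row counts bottom-up:
  S → 4
  π[g](S) → 4
  S → 4
  π[g](S) → 4
  (π[g](S) ∪ π[g](S)) → 8

|E| = 8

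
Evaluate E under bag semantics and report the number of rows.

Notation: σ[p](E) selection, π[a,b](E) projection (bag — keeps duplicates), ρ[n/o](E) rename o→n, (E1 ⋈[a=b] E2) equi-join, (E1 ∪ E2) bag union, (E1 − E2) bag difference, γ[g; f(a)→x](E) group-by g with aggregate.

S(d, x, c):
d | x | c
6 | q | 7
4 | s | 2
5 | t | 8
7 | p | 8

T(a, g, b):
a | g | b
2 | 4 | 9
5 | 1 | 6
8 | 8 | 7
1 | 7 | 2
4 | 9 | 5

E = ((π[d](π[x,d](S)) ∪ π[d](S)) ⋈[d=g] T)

Per-node cardinality:
  S → 4
  π[x,d](S) → 4
  π[d](π[x,d](S)) → 4
  S → 4
  π[d](S) → 4
  (π[d](π[x,d](S)) ∪ π[d](S)) → 8
  T → 5
  ((π[d](π[x,d](S)) ∪ π[d](S)) ⋈[d=g] T) → 4

|E| = 4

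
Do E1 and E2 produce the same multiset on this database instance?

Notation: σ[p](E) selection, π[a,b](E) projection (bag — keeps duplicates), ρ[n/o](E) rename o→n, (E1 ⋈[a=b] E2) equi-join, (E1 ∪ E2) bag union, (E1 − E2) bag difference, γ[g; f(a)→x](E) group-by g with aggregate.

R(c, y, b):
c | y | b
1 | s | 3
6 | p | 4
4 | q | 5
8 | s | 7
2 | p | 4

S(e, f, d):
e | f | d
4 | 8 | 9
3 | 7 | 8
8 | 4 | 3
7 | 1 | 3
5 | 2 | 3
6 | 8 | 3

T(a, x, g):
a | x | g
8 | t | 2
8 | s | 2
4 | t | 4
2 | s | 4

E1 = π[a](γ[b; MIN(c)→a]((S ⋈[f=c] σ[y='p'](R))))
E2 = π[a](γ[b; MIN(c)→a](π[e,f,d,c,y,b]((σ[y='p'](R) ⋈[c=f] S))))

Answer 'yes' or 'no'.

E1 subexpression sizes:
  S → 6
  R → 5
  σ[y='p'](R) → 2
  (S ⋈[f=c] σ[y='p'](R)) → 1
  γ[b; MIN(c)→a]((S ⋈[f=c] σ[y='p'](R))) → 1
  π[a](γ[b; MIN(c)→a]((S ⋈[f=c] σ[y='p'](R)))) → 1
E2 subexpression sizes:
  R → 5
  σ[y='p'](R) → 2
  S → 6
  (σ[y='p'](R) ⋈[c=f] S) → 1
  π[e,f,d,c,y,b]((σ[y='p'](R) ⋈[c=f] S)) → 1
  γ[b; MIN(c)→a](π[e,f,d,c,y,b]((σ[y='p'](R) ⋈[c=f] S))) → 1
  π[a](γ[b; MIN(c)→a](π[e,f,d,c,y,b]((σ[y='p'](R) ⋈[c=f] S)))) → 1

E1 and E2 produce the same multiset:
a
2

yes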